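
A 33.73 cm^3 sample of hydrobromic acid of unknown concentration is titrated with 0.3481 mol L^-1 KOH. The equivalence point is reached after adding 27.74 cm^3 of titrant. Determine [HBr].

n(KOH) delivered = 0.3481 x 0.02774 = 0.009656 mol.
For a 1:1 reaction, n(HBr) = 0.009656 mol.
[HBr] = 0.009656 mol / 0.03373 L = 0.286 M.

0.286 M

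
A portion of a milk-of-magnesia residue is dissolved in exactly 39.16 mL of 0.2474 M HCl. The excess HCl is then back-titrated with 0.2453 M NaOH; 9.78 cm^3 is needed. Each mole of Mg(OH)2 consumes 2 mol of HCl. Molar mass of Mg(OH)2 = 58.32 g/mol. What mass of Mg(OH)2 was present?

Total n(HCl) added = 0.2474 x 0.03916 = 0.009688 mol.
n(NaOH) used = 0.2453 x 0.009780 = 0.002399 mol, which equals the excess n(HCl).
So n(HCl) consumed by the sample = 0.009688 - 0.002399 = 0.007289 mol.
n(Mg(OH)2) = 0.007289 / 2 = 0.003645 mol.
mass = 0.003645 mol x 58.32 g/mol = 0.213 g.

0.213 g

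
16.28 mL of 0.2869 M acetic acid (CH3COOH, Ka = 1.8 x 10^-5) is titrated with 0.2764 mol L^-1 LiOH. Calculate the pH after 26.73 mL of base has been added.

12.80

n(acid) = 0.2869 x 0.01628 = 0.004671 mol; n(LiOH) added = 0.2764 x 0.02673 = 0.007388 mol.
Base is in excess by 0.007388 - 0.004671 = 0.002717 mol in a total volume of 0.04301 L.
[OH^-] = 0.002717/0.04301 = 0.06318 M, so pOH = 1.20 and pH = 14.00 - 1.20 = 12.80.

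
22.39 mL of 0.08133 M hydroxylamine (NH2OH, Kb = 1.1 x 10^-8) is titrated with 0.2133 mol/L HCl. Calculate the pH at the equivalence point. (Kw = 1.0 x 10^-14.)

n(NH2OH) = 0.08133 x 0.02239 = 0.001821 mol; V(HCl) at equivalence = 0.001821/0.2133 = 0.008537 L.
At equivalence the base is fully converted to NH3OH+; total volume = 0.03093 L, so [NH3OH+] = 0.001821/0.03093 = 0.05888 M.
Ka(NH3OH+) = Kw/Kb = 1.0e-14 / 1.1 x 10^-8 = 9.09e-7.
[H^+] = sqrt(Ka x [NH3OH+]) = sqrt(9.09e-7 x 0.05888) = 0.000231 M.
pH = -log(0.000231) = 3.64.

3.64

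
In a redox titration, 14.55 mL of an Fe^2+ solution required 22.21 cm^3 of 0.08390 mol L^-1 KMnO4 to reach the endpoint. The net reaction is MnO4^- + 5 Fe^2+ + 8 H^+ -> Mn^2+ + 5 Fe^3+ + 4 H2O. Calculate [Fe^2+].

n(KMnO4) = 0.08390 x 0.02221 = 0.001863 mol.
From the balanced equation, 1 mol KMnO4 reacts with 5 mol Fe^2+, so n(Fe^2+) = 0.001863 x 5/1 = 0.009317 mol.
[Fe^2+] = 0.009317 / 0.01455 L = 0.640 M.

0.640 M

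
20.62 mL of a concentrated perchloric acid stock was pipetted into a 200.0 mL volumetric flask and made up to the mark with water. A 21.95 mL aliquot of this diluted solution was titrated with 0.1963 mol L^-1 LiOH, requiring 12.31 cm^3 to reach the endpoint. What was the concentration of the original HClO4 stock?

n(LiOH) = 0.1963 x 0.01231 = 0.002416 mol.
n(HClO4) in the aliquot = 0.002416 mol.
[diluted HClO4] = 0.002416 / 0.02195 = 0.1101 M.
Dilution factor = 200.0/20.62 = 9.699, so [stock] = 0.1101 x 9.699 = 1.07 M.

1.07 M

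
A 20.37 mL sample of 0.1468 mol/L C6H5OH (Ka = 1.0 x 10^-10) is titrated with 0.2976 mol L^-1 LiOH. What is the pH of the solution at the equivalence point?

11.50

n(C6H5OH) = 0.1468 x 0.02037 = 0.002990 mol; V(LiOH) at equivalence = 0.002990/0.2976 = 0.01005 L.
At equivalence all the acid is converted to C6H5O-; total volume = 0.02037 + 0.01005 = 0.03042 L, so [C6H5O-] = 0.002990/0.03042 = 0.09831 M.
Kb = Kw/Ka = 1.0e-14 / 1.0 x 10^-10 = 0.000100.
[OH^-] = sqrt(Kb x [C6H5O-]) = sqrt(0.000100 x 0.09831) = 0.00314 M.
pOH = 2.50, so pH = 14.00 - 2.50 = 11.50.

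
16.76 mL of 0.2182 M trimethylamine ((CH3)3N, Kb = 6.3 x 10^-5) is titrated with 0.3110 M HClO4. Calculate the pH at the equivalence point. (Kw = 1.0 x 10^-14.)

5.35

n((CH3)3N) = 0.2182 x 0.01676 = 0.003657 mol; V(HClO4) at equivalence = 0.003657/0.3110 = 0.01176 L.
At equivalence the base is fully converted to (CH3)3NH+; total volume = 0.02852 L, so [(CH3)3NH+] = 0.003657/0.02852 = 0.1282 M.
Ka((CH3)3NH+) = Kw/Kb = 1.0e-14 / 6.3 x 10^-5 = 1.59e-10.
[H^+] = sqrt(Ka x [(CH3)3NH+]) = sqrt(1.59e-10 x 0.1282) = 4.51e-6 M.
pH = -log(4.51e-6) = 5.35.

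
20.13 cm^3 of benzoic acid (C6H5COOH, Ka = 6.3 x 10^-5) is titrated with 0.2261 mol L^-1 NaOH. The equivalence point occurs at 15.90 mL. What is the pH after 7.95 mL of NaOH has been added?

4.20

7.95 mL is exactly half the equivalence volume (15.90/2), i.e. the half-equivalence point.
There, n(HA) = n(A^-), so pH = pKa = -log(6.3 x 10^-5) = 4.20.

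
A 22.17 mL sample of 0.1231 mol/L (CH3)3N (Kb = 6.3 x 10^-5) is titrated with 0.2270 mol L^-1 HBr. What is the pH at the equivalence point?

n((CH3)3N) = 0.1231 x 0.02217 = 0.002729 mol; V(HBr) at equivalence = 0.002729/0.2270 = 0.01202 L.
At equivalence the base is fully converted to (CH3)3NH+; total volume = 0.03419 L, so [(CH3)3NH+] = 0.002729/0.03419 = 0.07982 M.
Ka((CH3)3NH+) = Kw/Kb = 1.0e-14 / 6.3 x 10^-5 = 1.59e-10.
[H^+] = sqrt(Ka x [(CH3)3NH+]) = sqrt(1.59e-10 x 0.07982) = 3.56e-6 M.
pH = -log(3.56e-6) = 5.45.

5.45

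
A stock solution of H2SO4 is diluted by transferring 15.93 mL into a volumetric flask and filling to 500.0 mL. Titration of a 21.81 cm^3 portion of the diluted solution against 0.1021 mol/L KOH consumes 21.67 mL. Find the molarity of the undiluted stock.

1.59 M

n(KOH) = 0.1021 x 0.02167 = 0.002213 mol.
n(H2SO4) in the aliquot = 0.002213 x 1/2 = 0.001106 mol.
[diluted H2SO4] = 0.001106 / 0.02181 = 0.05072 M.
Dilution factor = 500.0/15.93 = 31.39, so [stock] = 0.05072 x 31.39 = 1.59 M.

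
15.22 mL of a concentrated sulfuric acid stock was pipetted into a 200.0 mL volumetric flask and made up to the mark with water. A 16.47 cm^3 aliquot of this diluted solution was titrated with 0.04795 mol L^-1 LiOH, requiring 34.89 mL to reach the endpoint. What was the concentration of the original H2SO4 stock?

n(LiOH) = 0.04795 x 0.03489 = 0.001673 mol.
n(H2SO4) in the aliquot = 0.001673 x 1/2 = 0.0008365 mol.
[diluted H2SO4] = 0.0008365 / 0.01647 = 0.05079 M.
Dilution factor = 200.0/15.22 = 13.14, so [stock] = 0.05079 x 13.14 = 0.667 M.

0.667 M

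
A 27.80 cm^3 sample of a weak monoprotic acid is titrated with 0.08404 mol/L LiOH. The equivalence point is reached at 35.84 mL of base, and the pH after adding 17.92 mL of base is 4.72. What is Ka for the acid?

1.9 x 10^-5

17.92 mL is half of the equivalence volume, so this is the half-equivalence point where [HA] = [A^-].
At half-equivalence pH = pKa, so pKa = 4.72.
Ka = 10^(-4.72) = 1.9 x 10^-5.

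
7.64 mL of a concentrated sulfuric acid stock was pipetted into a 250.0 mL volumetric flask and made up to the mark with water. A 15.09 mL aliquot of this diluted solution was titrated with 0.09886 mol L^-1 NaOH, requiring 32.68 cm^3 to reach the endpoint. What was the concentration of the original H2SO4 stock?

3.50 M

n(NaOH) = 0.09886 x 0.03268 = 0.003231 mol.
n(H2SO4) in the aliquot = 0.003231 x 1/2 = 0.001615 mol.
[diluted H2SO4] = 0.001615 / 0.01509 = 0.1070 M.
Dilution factor = 250.0/7.640 = 32.72, so [stock] = 0.1070 x 32.72 = 3.50 M.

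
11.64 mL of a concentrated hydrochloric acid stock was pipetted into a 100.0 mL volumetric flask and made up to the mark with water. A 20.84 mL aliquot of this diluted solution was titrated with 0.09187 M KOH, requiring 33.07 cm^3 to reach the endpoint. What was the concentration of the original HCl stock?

1.25 M

n(KOH) = 0.09187 x 0.03307 = 0.003038 mol.
n(HCl) in the aliquot = 0.003038 mol.
[diluted HCl] = 0.003038 / 0.02084 = 0.1458 M.
Dilution factor = 100.0/11.64 = 8.591, so [stock] = 0.1458 x 8.591 = 1.25 M.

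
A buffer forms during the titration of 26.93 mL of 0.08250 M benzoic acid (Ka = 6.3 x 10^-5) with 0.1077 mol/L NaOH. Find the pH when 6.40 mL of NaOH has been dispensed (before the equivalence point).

Initial n(C6H5COOH) = 0.08250 x 0.02693 = 0.002222 mol.
n(NaOH) added = 0.1077 x 0.006400 = 0.0006893 mol, converting that many moles of C6H5COOH to C6H5COO-.
Remaining n(C6H5COOH) = 0.001532 mol; n(C6H5COO-) = 0.0006893 mol.
By Henderson-Hasselbalch, pH = pKa + log([A^-]/[HA]) = 4.20 + log(0.0006893/0.001532) = 4.20 + (-0.35) = 3.85.

3.85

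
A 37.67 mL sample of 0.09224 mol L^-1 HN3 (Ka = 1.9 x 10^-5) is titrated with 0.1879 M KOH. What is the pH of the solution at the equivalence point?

n(HN3) = 0.09224 x 0.03767 = 0.003475 mol; V(KOH) at equivalence = 0.003475/0.1879 = 0.01849 L.
At equivalence all the acid is converted to N3-; total volume = 0.03767 + 0.01849 = 0.05616 L, so [N3-] = 0.003475/0.05616 = 0.06187 M.
Kb = Kw/Ka = 1.0e-14 / 1.9 x 10^-5 = 5.26e-10.
[OH^-] = sqrt(Kb x [N3-]) = sqrt(5.26e-10 x 0.06187) = 5.71e-6 M.
pOH = 5.24, so pH = 14.00 - 5.24 = 8.76.

8.76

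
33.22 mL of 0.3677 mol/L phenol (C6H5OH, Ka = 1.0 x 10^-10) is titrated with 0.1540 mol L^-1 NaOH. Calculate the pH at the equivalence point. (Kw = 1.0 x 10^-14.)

11.52

n(C6H5OH) = 0.3677 x 0.03322 = 0.01221 mol; V(NaOH) at equivalence = 0.01221/0.1540 = 0.07932 L.
At equivalence all the acid is converted to C6H5O-; total volume = 0.03322 + 0.07932 = 0.1125 L, so [C6H5O-] = 0.01221/0.1125 = 0.1085 M.
Kb = Kw/Ka = 1.0e-14 / 1.0 x 10^-10 = 0.000100.
[OH^-] = sqrt(Kb x [C6H5O-]) = sqrt(0.000100 x 0.1085) = 0.00329 M.
pOH = 2.48, so pH = 14.00 - 2.48 = 11.52.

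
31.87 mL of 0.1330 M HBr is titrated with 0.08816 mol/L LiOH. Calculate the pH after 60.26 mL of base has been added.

n(acid) = 0.1330 x 0.03187 = 0.004239 mol; n(LiOH) added = 0.08816 x 0.06026 = 0.005313 mol.
Base is in excess by 0.005313 - 0.004239 = 0.001074 mol in a total volume of 0.09213 L.
[OH^-] = 0.001074/0.09213 = 0.01166 M, so pOH = 1.93 and pH = 14.00 - 1.93 = 12.07.

12.07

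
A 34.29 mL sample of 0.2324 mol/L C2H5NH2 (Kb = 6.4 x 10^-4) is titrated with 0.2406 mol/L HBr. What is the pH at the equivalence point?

n(C2H5NH2) = 0.2324 x 0.03429 = 0.007969 mol; V(HBr) at equivalence = 0.007969/0.2406 = 0.03312 L.
At equivalence the base is fully converted to C2H5NH3+; total volume = 0.06741 L, so [C2H5NH3+] = 0.007969/0.06741 = 0.1182 M.
Ka(C2H5NH3+) = Kw/Kb = 1.0e-14 / 6.4 x 10^-4 = 1.56e-11.
[H^+] = sqrt(Ka x [C2H5NH3+]) = sqrt(1.56e-11 x 0.1182) = 1.36e-6 M.
pH = -log(1.36e-6) = 5.87.

5.87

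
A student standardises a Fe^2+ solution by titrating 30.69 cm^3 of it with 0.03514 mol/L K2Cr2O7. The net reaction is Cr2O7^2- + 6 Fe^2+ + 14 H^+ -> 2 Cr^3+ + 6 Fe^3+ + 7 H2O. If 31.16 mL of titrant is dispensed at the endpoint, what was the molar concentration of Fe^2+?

n(K2Cr2O7) = 0.03514 x 0.03116 = 0.001095 mol.
From the balanced equation, 1 mol K2Cr2O7 reacts with 6 mol Fe^2+, so n(Fe^2+) = 0.001095 x 6/1 = 0.006570 mol.
[Fe^2+] = 0.006570 / 0.03069 L = 0.214 M.

0.214 M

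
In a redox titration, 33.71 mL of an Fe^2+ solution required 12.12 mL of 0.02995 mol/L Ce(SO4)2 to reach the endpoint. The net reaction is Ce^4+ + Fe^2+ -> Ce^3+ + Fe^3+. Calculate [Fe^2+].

n(Ce(SO4)2) = 0.02995 x 0.01212 = 0.0003630 mol.
From the balanced equation, 1 mol Ce(SO4)2 reacts with 1 mol Fe^2+, so n(Fe^2+) = 0.0003630 x 1/1 = 0.0003630 mol.
[Fe^2+] = 0.0003630 / 0.03371 L = 0.0108 M.

0.0108 M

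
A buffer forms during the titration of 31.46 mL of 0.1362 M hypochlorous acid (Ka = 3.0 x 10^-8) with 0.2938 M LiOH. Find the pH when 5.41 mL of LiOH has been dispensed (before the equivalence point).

Initial n(HClO) = 0.1362 x 0.03146 = 0.004285 mol.
n(LiOH) added = 0.2938 x 0.005410 = 0.001589 mol, converting that many moles of HClO to ClO-.
Remaining n(HClO) = 0.002695 mol; n(ClO-) = 0.001589 mol.
By Henderson-Hasselbalch, pH = pKa + log([A^-]/[HA]) = 7.52 + log(0.001589/0.002695) = 7.52 + (-0.23) = 7.29.

7.29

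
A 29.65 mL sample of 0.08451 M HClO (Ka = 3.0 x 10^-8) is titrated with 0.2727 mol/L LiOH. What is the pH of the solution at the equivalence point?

n(HClO) = 0.08451 x 0.02965 = 0.002506 mol; V(LiOH) at equivalence = 0.002506/0.2727 = 0.009189 L.
At equivalence all the acid is converted to ClO-; total volume = 0.02965 + 0.009189 = 0.03884 L, so [ClO-] = 0.002506/0.03884 = 0.06452 M.
Kb = Kw/Ka = 1.0e-14 / 3.0 x 10^-8 = 3.33e-7.
[OH^-] = sqrt(Kb x [ClO-]) = sqrt(3.33e-7 x 0.06452) = 0.000147 M.
pOH = 3.83, so pH = 14.00 - 3.83 = 10.17.

10.17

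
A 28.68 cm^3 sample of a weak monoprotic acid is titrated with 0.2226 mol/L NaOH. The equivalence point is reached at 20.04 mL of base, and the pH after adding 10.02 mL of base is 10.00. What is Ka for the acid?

10.02 mL is half of the equivalence volume, so this is the half-equivalence point where [HA] = [A^-].
At half-equivalence pH = pKa, so pKa = 10.00.
Ka = 10^(-10.00) = 1.0 x 10^-10.

1.0 x 10^-10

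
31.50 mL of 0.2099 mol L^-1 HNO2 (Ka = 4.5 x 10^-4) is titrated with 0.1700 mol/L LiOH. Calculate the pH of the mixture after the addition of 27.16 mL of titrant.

Initial n(HNO2) = 0.2099 x 0.03150 = 0.006612 mol.
n(LiOH) added = 0.1700 x 0.02716 = 0.004617 mol, converting that many moles of HNO2 to NO2-.
Remaining n(HNO2) = 0.001995 mol; n(NO2-) = 0.004617 mol.
By Henderson-Hasselbalch, pH = pKa + log([A^-]/[HA]) = 3.35 + log(0.004617/0.001995) = 3.35 + (+0.36) = 3.71.

3.71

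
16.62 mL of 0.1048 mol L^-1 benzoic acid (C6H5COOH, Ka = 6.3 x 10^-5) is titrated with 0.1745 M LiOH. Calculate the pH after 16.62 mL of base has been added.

12.54

n(acid) = 0.1048 x 0.01662 = 0.001742 mol; n(LiOH) added = 0.1745 x 0.01662 = 0.002900 mol.
Base is in excess by 0.002900 - 0.001742 = 0.001158 mol in a total volume of 0.03324 L.
[OH^-] = 0.001158/0.03324 = 0.03485 M, so pOH = 1.46 and pH = 14.00 - 1.46 = 12.54.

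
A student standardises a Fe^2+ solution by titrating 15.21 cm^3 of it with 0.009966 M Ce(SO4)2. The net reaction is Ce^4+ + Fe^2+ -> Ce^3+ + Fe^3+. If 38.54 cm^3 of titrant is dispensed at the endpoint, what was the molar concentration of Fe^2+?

n(Ce(SO4)2) = 0.009966 x 0.03854 = 0.0003841 mol.
From the balanced equation, 1 mol Ce(SO4)2 reacts with 1 mol Fe^2+, so n(Fe^2+) = 0.0003841 x 1/1 = 0.0003841 mol.
[Fe^2+] = 0.0003841 / 0.01521 L = 0.0253 M.

0.0253 M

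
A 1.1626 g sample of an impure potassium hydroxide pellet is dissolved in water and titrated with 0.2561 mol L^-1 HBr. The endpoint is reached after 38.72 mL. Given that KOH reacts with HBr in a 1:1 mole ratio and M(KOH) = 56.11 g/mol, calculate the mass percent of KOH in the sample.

47.9%

n(HBr) = 0.2561 x 0.03872 = 0.009916 mol.
n(KOH) = 0.009916 / 1 = 0.009916 mol.
mass of KOH = 0.009916 x 56.11 = 0.5564 g.
% purity = 0.5564 / 1.1626 x 100 = 47.9%.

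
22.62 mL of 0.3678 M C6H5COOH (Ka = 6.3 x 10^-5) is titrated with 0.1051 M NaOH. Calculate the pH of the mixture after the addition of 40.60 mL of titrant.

4.22

Initial n(C6H5COOH) = 0.3678 x 0.02262 = 0.008320 mol.
n(NaOH) added = 0.1051 x 0.04060 = 0.004267 mol, converting that many moles of C6H5COOH to C6H5COO-.
Remaining n(C6H5COOH) = 0.004053 mol; n(C6H5COO-) = 0.004267 mol.
By Henderson-Hasselbalch, pH = pKa + log([A^-]/[HA]) = 4.20 + log(0.004267/0.004053) = 4.20 + (+0.02) = 4.22.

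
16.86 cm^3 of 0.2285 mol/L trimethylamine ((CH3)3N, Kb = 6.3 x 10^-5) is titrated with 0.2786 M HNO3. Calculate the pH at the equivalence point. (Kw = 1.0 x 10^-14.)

5.35

n((CH3)3N) = 0.2285 x 0.01686 = 0.003853 mol; V(HNO3) at equivalence = 0.003853/0.2786 = 0.01383 L.
At equivalence the base is fully converted to (CH3)3NH+; total volume = 0.03069 L, so [(CH3)3NH+] = 0.003853/0.03069 = 0.1255 M.
Ka((CH3)3NH+) = Kw/Kb = 1.0e-14 / 6.3 x 10^-5 = 1.59e-10.
[H^+] = sqrt(Ka x [(CH3)3NH+]) = sqrt(1.59e-10 x 0.1255) = 4.46e-6 M.
pH = -log(4.46e-6) = 5.35.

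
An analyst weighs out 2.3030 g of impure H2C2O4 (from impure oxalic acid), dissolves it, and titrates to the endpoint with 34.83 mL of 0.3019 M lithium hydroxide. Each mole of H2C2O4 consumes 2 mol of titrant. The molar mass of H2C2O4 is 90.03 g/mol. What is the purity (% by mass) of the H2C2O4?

20.6%

n(LiOH) = 0.3019 x 0.03483 = 0.01052 mol.
n(H2C2O4) = 0.01052 / 2 = 0.005258 mol.
mass of H2C2O4 = 0.005258 x 90.03 = 0.4733 g.
% purity = 0.4733 / 2.3030 x 100 = 20.6%.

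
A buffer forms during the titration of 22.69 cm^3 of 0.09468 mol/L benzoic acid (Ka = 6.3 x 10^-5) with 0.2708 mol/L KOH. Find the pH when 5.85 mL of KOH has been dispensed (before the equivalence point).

Initial n(C6H5COOH) = 0.09468 x 0.02269 = 0.002148 mol.
n(KOH) added = 0.2708 x 0.005850 = 0.001584 mol, converting that many moles of C6H5COOH to C6H5COO-.
Remaining n(C6H5COOH) = 0.0005641 mol; n(C6H5COO-) = 0.001584 mol.
By Henderson-Hasselbalch, pH = pKa + log([A^-]/[HA]) = 4.20 + log(0.001584/0.0005641) = 4.20 + (+0.45) = 4.65.

4.65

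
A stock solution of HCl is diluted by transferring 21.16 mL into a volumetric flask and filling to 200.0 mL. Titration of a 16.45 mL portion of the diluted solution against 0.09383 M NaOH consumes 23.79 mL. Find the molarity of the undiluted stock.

n(NaOH) = 0.09383 x 0.02379 = 0.002232 mol.
n(HCl) in the aliquot = 0.002232 mol.
[diluted HCl] = 0.002232 / 0.01645 = 0.1357 M.
Dilution factor = 200.0/21.16 = 9.452, so [stock] = 0.1357 x 9.452 = 1.28 M.

1.28 M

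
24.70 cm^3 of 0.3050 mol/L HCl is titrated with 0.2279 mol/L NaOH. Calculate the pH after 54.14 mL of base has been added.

n(acid) = 0.3050 x 0.02470 = 0.007533 mol; n(NaOH) added = 0.2279 x 0.05414 = 0.01234 mol.
Base is in excess by 0.01234 - 0.007533 = 0.004805 mol in a total volume of 0.07884 L.
[OH^-] = 0.004805/0.07884 = 0.06095 M, so pOH = 1.22 and pH = 14.00 - 1.22 = 12.78.

12.78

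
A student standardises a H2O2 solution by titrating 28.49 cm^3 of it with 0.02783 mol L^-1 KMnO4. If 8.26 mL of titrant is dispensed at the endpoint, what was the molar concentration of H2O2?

0.0202 M

n(KMnO4) = 0.02783 x 0.008260 = 0.0002299 mol.
From the balanced equation, 2 mol KMnO4 reacts with 5 mol H2O2, so n(H2O2) = 0.0002299 x 5/2 = 0.0005747 mol.
[H2O2] = 0.0005747 / 0.02849 L = 0.0202 M.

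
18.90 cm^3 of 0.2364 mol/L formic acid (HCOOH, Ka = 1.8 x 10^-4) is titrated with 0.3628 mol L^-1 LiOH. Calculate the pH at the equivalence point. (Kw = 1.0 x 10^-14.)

8.45

n(HCOOH) = 0.2364 x 0.01890 = 0.004468 mol; V(LiOH) at equivalence = 0.004468/0.3628 = 0.01232 L.
At equivalence all the acid is converted to HCOO-; total volume = 0.01890 + 0.01232 = 0.03122 L, so [HCOO-] = 0.004468/0.03122 = 0.1431 M.
Kb = Kw/Ka = 1.0e-14 / 1.8 x 10^-4 = 5.56e-11.
[OH^-] = sqrt(Kb x [HCOO-]) = sqrt(5.56e-11 x 0.1431) = 2.82e-6 M.
pOH = 5.55, so pH = 14.00 - 5.55 = 8.45.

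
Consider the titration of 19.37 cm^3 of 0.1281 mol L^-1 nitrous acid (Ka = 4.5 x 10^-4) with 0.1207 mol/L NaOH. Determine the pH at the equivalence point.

n(HNO2) = 0.1281 x 0.01937 = 0.002481 mol; V(NaOH) at equivalence = 0.002481/0.1207 = 0.02056 L.
At equivalence all the acid is converted to NO2-; total volume = 0.01937 + 0.02056 = 0.03993 L, so [NO2-] = 0.002481/0.03993 = 0.06214 M.
Kb = Kw/Ka = 1.0e-14 / 4.5 x 10^-4 = 2.22e-11.
[OH^-] = sqrt(Kb x [NO2-]) = sqrt(2.22e-11 x 0.06214) = 1.18e-6 M.
pOH = 5.93, so pH = 14.00 - 5.93 = 8.07.

8.07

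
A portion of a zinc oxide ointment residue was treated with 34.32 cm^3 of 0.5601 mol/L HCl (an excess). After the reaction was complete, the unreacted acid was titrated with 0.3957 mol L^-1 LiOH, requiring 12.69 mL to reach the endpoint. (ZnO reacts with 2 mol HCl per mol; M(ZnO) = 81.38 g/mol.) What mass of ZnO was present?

0.578 g

Total n(HCl) added = 0.5601 x 0.03432 = 0.01922 mol.
n(LiOH) used = 0.3957 x 0.01269 = 0.005021 mol, which equals the excess n(HCl).
So n(HCl) consumed by the sample = 0.01922 - 0.005021 = 0.01420 mol.
n(ZnO) = 0.01420 / 2 = 0.007101 mol.
mass = 0.007101 mol x 81.38 g/mol = 0.578 g.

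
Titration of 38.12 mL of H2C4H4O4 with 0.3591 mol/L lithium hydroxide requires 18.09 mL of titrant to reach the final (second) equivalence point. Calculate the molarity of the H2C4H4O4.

n(LiOH) = 0.3591 x 0.01809 = 0.006496 mol.
At the final (second) equivalence point, 2 mol OH^- react per mol H2C4H4O4, so n(H2C4H4O4) = 0.006496 / 2 = 0.003248 mol.
[H2C4H4O4] = 0.003248 / 0.03812 L = 0.0852 M.

0.0852 M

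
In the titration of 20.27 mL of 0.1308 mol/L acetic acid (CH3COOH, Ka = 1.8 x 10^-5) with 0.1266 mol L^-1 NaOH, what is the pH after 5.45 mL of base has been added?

4.29

Initial n(CH3COOH) = 0.1308 x 0.02027 = 0.002651 mol.
n(NaOH) added = 0.1266 x 0.005450 = 0.0006900 mol, converting that many moles of CH3COOH to CH3COO-.
Remaining n(CH3COOH) = 0.001961 mol; n(CH3COO-) = 0.0006900 mol.
By Henderson-Hasselbalch, pH = pKa + log([A^-]/[HA]) = 4.74 + log(0.0006900/0.001961) = 4.74 + (-0.45) = 4.29.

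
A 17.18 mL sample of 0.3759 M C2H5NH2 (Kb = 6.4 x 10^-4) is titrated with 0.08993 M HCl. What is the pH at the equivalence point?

5.97

n(C2H5NH2) = 0.3759 x 0.01718 = 0.006458 mol; V(HCl) at equivalence = 0.006458/0.08993 = 0.07181 L.
At equivalence the base is fully converted to C2H5NH3+; total volume = 0.08899 L, so [C2H5NH3+] = 0.006458/0.08899 = 0.07257 M.
Ka(C2H5NH3+) = Kw/Kb = 1.0e-14 / 6.4 x 10^-4 = 1.56e-11.
[H^+] = sqrt(Ka x [C2H5NH3+]) = sqrt(1.56e-11 x 0.07257) = 1.06e-6 M.
pH = -log(1.06e-6) = 5.97.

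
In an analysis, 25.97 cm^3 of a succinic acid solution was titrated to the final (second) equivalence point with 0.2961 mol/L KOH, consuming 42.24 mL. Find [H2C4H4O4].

0.241 M

n(KOH) = 0.2961 x 0.04224 = 0.01251 mol.
At the final (second) equivalence point, 2 mol OH^- react per mol H2C4H4O4, so n(H2C4H4O4) = 0.01251 / 2 = 0.006254 mol.
[H2C4H4O4] = 0.006254 / 0.02597 L = 0.241 M.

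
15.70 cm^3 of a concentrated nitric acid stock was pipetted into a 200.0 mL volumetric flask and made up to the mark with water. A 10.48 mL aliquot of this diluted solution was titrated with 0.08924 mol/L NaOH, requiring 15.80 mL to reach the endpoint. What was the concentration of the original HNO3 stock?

n(NaOH) = 0.08924 x 0.01580 = 0.001410 mol.
n(HNO3) in the aliquot = 0.001410 mol.
[diluted HNO3] = 0.001410 / 0.01048 = 0.1345 M.
Dilution factor = 200.0/15.70 = 12.74, so [stock] = 0.1345 x 12.74 = 1.71 M.

1.71 M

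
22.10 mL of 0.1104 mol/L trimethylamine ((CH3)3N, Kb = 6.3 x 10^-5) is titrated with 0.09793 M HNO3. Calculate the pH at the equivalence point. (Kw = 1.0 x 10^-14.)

5.54

n((CH3)3N) = 0.1104 x 0.02210 = 0.002440 mol; V(HNO3) at equivalence = 0.002440/0.09793 = 0.02491 L.
At equivalence the base is fully converted to (CH3)3NH+; total volume = 0.04701 L, so [(CH3)3NH+] = 0.002440/0.04701 = 0.05190 M.
Ka((CH3)3NH+) = Kw/Kb = 1.0e-14 / 6.3 x 10^-5 = 1.59e-10.
[H^+] = sqrt(Ka x [(CH3)3NH+]) = sqrt(1.59e-10 x 0.05190) = 2.87e-6 M.
pH = -log(2.87e-6) = 5.54.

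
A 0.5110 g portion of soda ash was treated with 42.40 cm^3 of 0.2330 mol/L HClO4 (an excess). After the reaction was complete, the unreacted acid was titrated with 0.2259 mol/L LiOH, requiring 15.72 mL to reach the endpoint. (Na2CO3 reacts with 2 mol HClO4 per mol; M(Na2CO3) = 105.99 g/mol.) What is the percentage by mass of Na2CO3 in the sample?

65.6%

Total n(HClO4) added = 0.2330 x 0.04240 = 0.009879 mol.
n(LiOH) used = 0.2259 x 0.01572 = 0.003551 mol, which equals the excess n(HClO4).
So n(HClO4) consumed by the sample = 0.009879 - 0.003551 = 0.006328 mol.
n(Na2CO3) = 0.006328 / 2 = 0.003164 mol.
mass Na2CO3 = 0.003164 x 105.99 = 0.3354 g, so %Na2CO3 = 0.3354/0.5110 x 100 = 65.6%.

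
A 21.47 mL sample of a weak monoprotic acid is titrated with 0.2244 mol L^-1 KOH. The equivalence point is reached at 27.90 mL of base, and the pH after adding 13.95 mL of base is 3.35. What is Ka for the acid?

4.5 x 10^-4

13.95 mL is half of the equivalence volume, so this is the half-equivalence point where [HA] = [A^-].
At half-equivalence pH = pKa, so pKa = 3.35.
Ka = 10^(-3.35) = 4.5 x 10^-4.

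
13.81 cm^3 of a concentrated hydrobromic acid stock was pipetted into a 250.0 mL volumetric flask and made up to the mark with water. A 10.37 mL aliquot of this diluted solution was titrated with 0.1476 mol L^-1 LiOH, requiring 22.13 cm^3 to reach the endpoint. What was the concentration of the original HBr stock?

5.70 M

n(LiOH) = 0.1476 x 0.02213 = 0.003266 mol.
n(HBr) in the aliquot = 0.003266 mol.
[diluted HBr] = 0.003266 / 0.01037 = 0.3150 M.
Dilution factor = 250.0/13.81 = 18.10, so [stock] = 0.3150 x 18.10 = 5.70 M.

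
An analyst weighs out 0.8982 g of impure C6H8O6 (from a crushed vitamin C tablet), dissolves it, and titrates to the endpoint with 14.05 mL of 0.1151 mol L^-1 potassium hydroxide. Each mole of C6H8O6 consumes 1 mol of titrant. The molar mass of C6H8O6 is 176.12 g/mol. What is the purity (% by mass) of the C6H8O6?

n(KOH) = 0.1151 x 0.01405 = 0.001617 mol.
n(C6H8O6) = 0.001617 / 1 = 0.001617 mol.
mass of C6H8O6 = 0.001617 x 176.12 = 0.2848 g.
% purity = 0.2848 / 0.8982 x 100 = 31.7%.

31.7%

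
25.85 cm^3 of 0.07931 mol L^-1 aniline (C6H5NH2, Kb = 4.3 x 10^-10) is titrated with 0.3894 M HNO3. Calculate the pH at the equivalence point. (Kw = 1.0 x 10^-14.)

n(C6H5NH2) = 0.07931 x 0.02585 = 0.002050 mol; V(HNO3) at equivalence = 0.002050/0.3894 = 0.005265 L.
At equivalence the base is fully converted to C6H5NH3+; total volume = 0.03111 L, so [C6H5NH3+] = 0.002050/0.03111 = 0.06589 M.
Ka(C6H5NH3+) = Kw/Kb = 1.0e-14 / 4.3 x 10^-10 = 2.33e-5.
[H^+] = sqrt(Ka x [C6H5NH3+]) = sqrt(2.33e-5 x 0.06589) = 0.00124 M.
pH = -log(0.00124) = 2.91.

2.91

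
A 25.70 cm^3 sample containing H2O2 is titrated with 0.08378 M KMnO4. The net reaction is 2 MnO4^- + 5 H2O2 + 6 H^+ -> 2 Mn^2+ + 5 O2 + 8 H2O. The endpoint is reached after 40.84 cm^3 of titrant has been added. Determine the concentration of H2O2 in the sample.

0.333 M

n(KMnO4) = 0.08378 x 0.04084 = 0.003422 mol.
From the balanced equation, 2 mol KMnO4 reacts with 5 mol H2O2, so n(H2O2) = 0.003422 x 5/2 = 0.008554 mol.
[H2O2] = 0.008554 / 0.02570 L = 0.333 M.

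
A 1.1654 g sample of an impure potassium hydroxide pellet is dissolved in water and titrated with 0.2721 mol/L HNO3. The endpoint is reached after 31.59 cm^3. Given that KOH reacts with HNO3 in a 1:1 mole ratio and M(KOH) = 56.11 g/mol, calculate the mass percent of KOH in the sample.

41.4%

n(HNO3) = 0.2721 x 0.03159 = 0.008596 mol.
n(KOH) = 0.008596 / 1 = 0.008596 mol.
mass of KOH = 0.008596 x 56.11 = 0.4823 g.
% purity = 0.4823 / 1.1654 x 100 = 41.4%.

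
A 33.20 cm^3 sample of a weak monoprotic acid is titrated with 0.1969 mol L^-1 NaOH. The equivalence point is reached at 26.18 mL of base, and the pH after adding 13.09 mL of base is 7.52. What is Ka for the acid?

13.09 mL is half of the equivalence volume, so this is the half-equivalence point where [HA] = [A^-].
At half-equivalence pH = pKa, so pKa = 7.52.
Ka = 10^(-7.52) = 3.0 x 10^-8.

3.0 x 10^-8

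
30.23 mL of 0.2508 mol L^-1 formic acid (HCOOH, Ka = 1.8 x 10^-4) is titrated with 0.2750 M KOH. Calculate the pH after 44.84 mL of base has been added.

12.80

n(acid) = 0.2508 x 0.03023 = 0.007582 mol; n(KOH) added = 0.2750 x 0.04484 = 0.01233 mol.
Base is in excess by 0.01233 - 0.007582 = 0.004749 mol in a total volume of 0.07507 L.
[OH^-] = 0.004749/0.07507 = 0.06327 M, so pOH = 1.20 and pH = 14.00 - 1.20 = 12.80.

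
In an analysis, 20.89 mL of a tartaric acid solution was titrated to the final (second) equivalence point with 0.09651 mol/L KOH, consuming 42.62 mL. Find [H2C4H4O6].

0.0985 M

n(KOH) = 0.09651 x 0.04262 = 0.004113 mol.
At the final (second) equivalence point, 2 mol OH^- react per mol H2C4H4O6, so n(H2C4H4O6) = 0.004113 / 2 = 0.002057 mol.
[H2C4H4O6] = 0.002057 / 0.02089 L = 0.0985 M.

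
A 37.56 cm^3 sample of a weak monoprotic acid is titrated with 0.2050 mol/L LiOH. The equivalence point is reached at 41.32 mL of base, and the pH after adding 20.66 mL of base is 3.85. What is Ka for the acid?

1.4 x 10^-4

20.66 mL is half of the equivalence volume, so this is the half-equivalence point where [HA] = [A^-].
At half-equivalence pH = pKa, so pKa = 3.85.
Ka = 10^(-3.85) = 1.4 x 10^-4.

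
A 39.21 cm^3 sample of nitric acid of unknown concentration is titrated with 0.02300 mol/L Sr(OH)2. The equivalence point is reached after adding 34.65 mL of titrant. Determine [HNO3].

0.0407 M

n(Sr(OH)2) delivered = 0.02300 x 0.03465 = 0.0007969 mol.
The reaction is 2 HNO3 + 1 Sr(OH)2, so n(HNO3) = 0.0007969 x 2/1 = 0.001594 mol.
[HNO3] = 0.001594 mol / 0.03921 L = 0.0407 M.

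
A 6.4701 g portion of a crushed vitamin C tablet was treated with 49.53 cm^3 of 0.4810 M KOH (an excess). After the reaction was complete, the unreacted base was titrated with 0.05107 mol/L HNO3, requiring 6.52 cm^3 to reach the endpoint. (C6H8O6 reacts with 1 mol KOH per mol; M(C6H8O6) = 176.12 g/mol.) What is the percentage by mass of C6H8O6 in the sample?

Total n(KOH) added = 0.4810 x 0.04953 = 0.02382 mol.
n(HNO3) used = 0.05107 x 0.006520 = 0.0003330 mol, which equals the excess n(KOH).
So n(KOH) consumed by the sample = 0.02382 - 0.0003330 = 0.02349 mol.
n(C6H8O6) = 0.02349 / 1 = 0.02349 mol.
mass C6H8O6 = 0.02349 x 176.12 = 4.137 g, so %C6H8O6 = 4.137/6.4701 x 100 = 63.9%.

63.9%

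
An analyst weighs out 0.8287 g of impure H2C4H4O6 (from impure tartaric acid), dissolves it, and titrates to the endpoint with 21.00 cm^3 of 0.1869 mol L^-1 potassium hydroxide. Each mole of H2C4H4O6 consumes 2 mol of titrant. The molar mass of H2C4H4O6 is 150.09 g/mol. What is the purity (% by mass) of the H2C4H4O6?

35.5%

n(KOH) = 0.1869 x 0.02100 = 0.003925 mol.
n(H2C4H4O6) = 0.003925 / 2 = 0.001962 mol.
mass of H2C4H4O6 = 0.001962 x 150.09 = 0.2945 g.
% purity = 0.2945 / 0.8287 x 100 = 35.5%.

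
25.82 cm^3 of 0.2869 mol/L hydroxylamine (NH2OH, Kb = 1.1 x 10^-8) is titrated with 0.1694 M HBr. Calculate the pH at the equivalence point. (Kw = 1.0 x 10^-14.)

n(NH2OH) = 0.2869 x 0.02582 = 0.007408 mol; V(HBr) at equivalence = 0.007408/0.1694 = 0.04373 L.
At equivalence the base is fully converted to NH3OH+; total volume = 0.06955 L, so [NH3OH+] = 0.007408/0.06955 = 0.1065 M.
Ka(NH3OH+) = Kw/Kb = 1.0e-14 / 1.1 x 10^-8 = 9.09e-7.
[H^+] = sqrt(Ka x [NH3OH+]) = sqrt(9.09e-7 x 0.1065) = 0.000311 M.
pH = -log(0.000311) = 3.51.

3.51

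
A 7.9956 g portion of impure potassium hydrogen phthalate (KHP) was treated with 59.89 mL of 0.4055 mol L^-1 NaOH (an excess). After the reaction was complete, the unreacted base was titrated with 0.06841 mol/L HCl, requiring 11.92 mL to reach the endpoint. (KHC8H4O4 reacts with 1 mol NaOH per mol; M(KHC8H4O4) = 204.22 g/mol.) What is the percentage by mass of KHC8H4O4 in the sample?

Total n(NaOH) added = 0.4055 x 0.05989 = 0.02429 mol.
n(HCl) used = 0.06841 x 0.01192 = 0.0008154 mol, which equals the excess n(NaOH).
So n(NaOH) consumed by the sample = 0.02429 - 0.0008154 = 0.02347 mol.
n(KHC8H4O4) = 0.02347 / 1 = 0.02347 mol.
mass KHC8H4O4 = 0.02347 x 204.22 = 4.793 g, so %KHC8H4O4 = 4.793/7.9956 x 100 = 59.9%.

59.9%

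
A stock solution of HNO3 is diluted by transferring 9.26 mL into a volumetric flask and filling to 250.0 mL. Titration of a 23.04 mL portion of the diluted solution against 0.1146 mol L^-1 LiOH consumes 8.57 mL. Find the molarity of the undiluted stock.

n(LiOH) = 0.1146 x 0.008570 = 0.0009821 mol.
n(HNO3) in the aliquot = 0.0009821 mol.
[diluted HNO3] = 0.0009821 / 0.02304 = 0.04263 M.
Dilution factor = 250.0/9.260 = 27.00, so [stock] = 0.04263 x 27.00 = 1.15 M.

1.15 M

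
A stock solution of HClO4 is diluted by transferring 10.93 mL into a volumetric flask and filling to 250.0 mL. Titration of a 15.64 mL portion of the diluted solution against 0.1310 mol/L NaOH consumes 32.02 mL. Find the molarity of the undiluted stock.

n(NaOH) = 0.1310 x 0.03202 = 0.004195 mol.
n(HClO4) in the aliquot = 0.004195 mol.
[diluted HClO4] = 0.004195 / 0.01564 = 0.2682 M.
Dilution factor = 250.0/10.93 = 22.87, so [stock] = 0.2682 x 22.87 = 6.13 M.

6.13 M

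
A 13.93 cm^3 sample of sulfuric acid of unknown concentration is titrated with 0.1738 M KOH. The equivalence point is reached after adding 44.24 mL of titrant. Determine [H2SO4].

0.276 M

n(KOH) delivered = 0.1738 x 0.04424 = 0.007689 mol.
The reaction is 1 H2SO4 + 2 KOH, so n(H2SO4) = 0.007689 x 1/2 = 0.003844 mol.
[H2SO4] = 0.003844 mol / 0.01393 L = 0.276 M.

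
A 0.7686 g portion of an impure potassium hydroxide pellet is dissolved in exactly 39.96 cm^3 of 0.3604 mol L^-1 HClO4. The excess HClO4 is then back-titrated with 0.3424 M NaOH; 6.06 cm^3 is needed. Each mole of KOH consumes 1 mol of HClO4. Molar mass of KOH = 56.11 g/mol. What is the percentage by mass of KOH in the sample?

Total n(HClO4) added = 0.3604 x 0.03996 = 0.01440 mol.
n(NaOH) used = 0.3424 x 0.006060 = 0.002075 mol, which equals the excess n(HClO4).
So n(HClO4) consumed by the sample = 0.01440 - 0.002075 = 0.01233 mol.
n(KOH) = 0.01233 / 1 = 0.01233 mol.
mass KOH = 0.01233 x 56.11 = 0.6916 g, so %KOH = 0.6916/0.7686 x 100 = 90.0%.

90.0%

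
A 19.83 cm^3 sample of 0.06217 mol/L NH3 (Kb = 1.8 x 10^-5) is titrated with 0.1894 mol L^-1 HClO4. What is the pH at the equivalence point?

5.29

n(NH3) = 0.06217 x 0.01983 = 0.001233 mol; V(HClO4) at equivalence = 0.001233/0.1894 = 0.006509 L.
At equivalence the base is fully converted to NH4+; total volume = 0.02634 L, so [NH4+] = 0.001233/0.02634 = 0.04681 M.
Ka(NH4+) = Kw/Kb = 1.0e-14 / 1.8 x 10^-5 = 5.56e-10.
[H^+] = sqrt(Ka x [NH4+]) = sqrt(5.56e-10 x 0.04681) = 5.10e-6 M.
pH = -log(5.10e-6) = 5.29.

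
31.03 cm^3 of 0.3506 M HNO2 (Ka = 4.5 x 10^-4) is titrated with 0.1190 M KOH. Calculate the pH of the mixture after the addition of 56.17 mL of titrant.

Initial n(HNO2) = 0.3506 x 0.03103 = 0.01088 mol.
n(KOH) added = 0.1190 x 0.05617 = 0.006684 mol, converting that many moles of HNO2 to NO2-.
Remaining n(HNO2) = 0.004195 mol; n(NO2-) = 0.006684 mol.
By Henderson-Hasselbalch, pH = pKa + log([A^-]/[HA]) = 3.35 + log(0.006684/0.004195) = 3.35 + (+0.20) = 3.55.

3.55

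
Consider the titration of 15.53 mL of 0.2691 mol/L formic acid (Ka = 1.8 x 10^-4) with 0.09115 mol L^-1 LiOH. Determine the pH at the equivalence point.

n(HCOOH) = 0.2691 x 0.01553 = 0.004179 mol; V(LiOH) at equivalence = 0.004179/0.09115 = 0.04585 L.
At equivalence all the acid is converted to HCOO-; total volume = 0.01553 + 0.04585 = 0.06138 L, so [HCOO-] = 0.004179/0.06138 = 0.06809 M.
Kb = Kw/Ka = 1.0e-14 / 1.8 x 10^-4 = 5.56e-11.
[OH^-] = sqrt(Kb x [HCOO-]) = sqrt(5.56e-11 x 0.06809) = 1.94e-6 M.
pOH = 5.71, so pH = 14.00 - 5.71 = 8.29.

8.29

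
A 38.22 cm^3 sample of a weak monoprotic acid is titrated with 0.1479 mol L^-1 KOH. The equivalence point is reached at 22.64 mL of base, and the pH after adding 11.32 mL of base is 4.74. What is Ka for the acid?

11.32 mL is half of the equivalence volume, so this is the half-equivalence point where [HA] = [A^-].
At half-equivalence pH = pKa, so pKa = 4.74.
Ka = 10^(-4.74) = 1.8 x 10^-5.

1.8 x 10^-5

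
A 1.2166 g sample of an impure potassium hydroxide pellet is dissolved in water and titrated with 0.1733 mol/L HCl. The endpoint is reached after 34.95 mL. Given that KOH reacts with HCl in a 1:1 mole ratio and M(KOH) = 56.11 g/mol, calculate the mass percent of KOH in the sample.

27.9%

n(HCl) = 0.1733 x 0.03495 = 0.006057 mol.
n(KOH) = 0.006057 / 1 = 0.006057 mol.
mass of KOH = 0.006057 x 56.11 = 0.3398 g.
% purity = 0.3398 / 1.2166 x 100 = 27.9%.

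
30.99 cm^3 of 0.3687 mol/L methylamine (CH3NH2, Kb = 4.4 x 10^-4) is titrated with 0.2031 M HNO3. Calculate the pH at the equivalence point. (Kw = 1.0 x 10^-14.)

n(CH3NH2) = 0.3687 x 0.03099 = 0.01143 mol; V(HNO3) at equivalence = 0.01143/0.2031 = 0.05626 L.
At equivalence the base is fully converted to CH3NH3+; total volume = 0.08725 L, so [CH3NH3+] = 0.01143/0.08725 = 0.1310 M.
Ka(CH3NH3+) = Kw/Kb = 1.0e-14 / 4.4 x 10^-4 = 2.27e-11.
[H^+] = sqrt(Ka x [CH3NH3+]) = sqrt(2.27e-11 x 0.1310) = 1.73e-6 M.
pH = -log(1.73e-6) = 5.76.

5.76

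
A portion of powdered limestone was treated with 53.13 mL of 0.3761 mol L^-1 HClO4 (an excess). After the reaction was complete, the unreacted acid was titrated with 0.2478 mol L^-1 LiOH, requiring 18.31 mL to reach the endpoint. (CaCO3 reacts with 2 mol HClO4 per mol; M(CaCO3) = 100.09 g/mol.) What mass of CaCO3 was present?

0.773 g

Total n(HClO4) added = 0.3761 x 0.05313 = 0.01998 mol.
n(LiOH) used = 0.2478 x 0.01831 = 0.004537 mol, which equals the excess n(HClO4).
So n(HClO4) consumed by the sample = 0.01998 - 0.004537 = 0.01544 mol.
n(CaCO3) = 0.01544 / 2 = 0.007722 mol.
mass = 0.007722 mol x 100.09 g/mol = 0.773 g.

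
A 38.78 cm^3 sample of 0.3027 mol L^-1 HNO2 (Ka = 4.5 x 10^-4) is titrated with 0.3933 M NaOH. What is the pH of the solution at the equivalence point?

n(HNO2) = 0.3027 x 0.03878 = 0.01174 mol; V(NaOH) at equivalence = 0.01174/0.3933 = 0.02985 L.
At equivalence all the acid is converted to NO2-; total volume = 0.03878 + 0.02985 = 0.06863 L, so [NO2-] = 0.01174/0.06863 = 0.1711 M.
Kb = Kw/Ka = 1.0e-14 / 4.5 x 10^-4 = 2.22e-11.
[OH^-] = sqrt(Kb x [NO2-]) = sqrt(2.22e-11 x 0.1711) = 1.95e-6 M.
pOH = 5.71, so pH = 14.00 - 5.71 = 8.29.

8.29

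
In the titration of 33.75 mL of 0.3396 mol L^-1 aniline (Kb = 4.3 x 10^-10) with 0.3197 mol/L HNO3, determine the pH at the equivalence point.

2.71

n(C6H5NH2) = 0.3396 x 0.03375 = 0.01146 mol; V(HNO3) at equivalence = 0.01146/0.3197 = 0.03585 L.
At equivalence the base is fully converted to C6H5NH3+; total volume = 0.06960 L, so [C6H5NH3+] = 0.01146/0.06960 = 0.1647 M.
Ka(C6H5NH3+) = Kw/Kb = 1.0e-14 / 4.3 x 10^-10 = 2.33e-5.
[H^+] = sqrt(Ka x [C6H5NH3+]) = sqrt(2.33e-5 x 0.1647) = 0.00196 M.
pH = -log(0.00196) = 2.71.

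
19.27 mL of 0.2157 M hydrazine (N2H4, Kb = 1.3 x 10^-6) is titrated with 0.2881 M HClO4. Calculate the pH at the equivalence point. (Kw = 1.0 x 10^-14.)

n(N2H4) = 0.2157 x 0.01927 = 0.004157 mol; V(HClO4) at equivalence = 0.004157/0.2881 = 0.01443 L.
At equivalence the base is fully converted to N2H5+; total volume = 0.03370 L, so [N2H5+] = 0.004157/0.03370 = 0.1233 M.
Ka(N2H5+) = Kw/Kb = 1.0e-14 / 1.3 x 10^-6 = 7.69e-9.
[H^+] = sqrt(Ka x [N2H5+]) = sqrt(7.69e-9 x 0.1233) = 3.08e-5 M.
pH = -log(3.08e-5) = 4.51.

4.51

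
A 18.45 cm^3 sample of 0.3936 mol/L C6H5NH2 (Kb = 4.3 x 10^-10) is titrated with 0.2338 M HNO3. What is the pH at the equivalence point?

n(C6H5NH2) = 0.3936 x 0.01845 = 0.007262 mol; V(HNO3) at equivalence = 0.007262/0.2338 = 0.03106 L.
At equivalence the base is fully converted to C6H5NH3+; total volume = 0.04951 L, so [C6H5NH3+] = 0.007262/0.04951 = 0.1467 M.
Ka(C6H5NH3+) = Kw/Kb = 1.0e-14 / 4.3 x 10^-10 = 2.33e-5.
[H^+] = sqrt(Ka x [C6H5NH3+]) = sqrt(2.33e-5 x 0.1467) = 0.00185 M.
pH = -log(0.00185) = 2.73.

2.73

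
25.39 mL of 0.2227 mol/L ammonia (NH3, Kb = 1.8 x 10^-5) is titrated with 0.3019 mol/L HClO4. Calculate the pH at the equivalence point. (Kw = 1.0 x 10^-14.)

n(NH3) = 0.2227 x 0.02539 = 0.005654 mol; V(HClO4) at equivalence = 0.005654/0.3019 = 0.01873 L.
At equivalence the base is fully converted to NH4+; total volume = 0.04412 L, so [NH4+] = 0.005654/0.04412 = 0.1282 M.
Ka(NH4+) = Kw/Kb = 1.0e-14 / 1.8 x 10^-5 = 5.56e-10.
[H^+] = sqrt(Ka x [NH4+]) = sqrt(5.56e-10 x 0.1282) = 8.44e-6 M.
pH = -log(8.44e-6) = 5.07.

5.07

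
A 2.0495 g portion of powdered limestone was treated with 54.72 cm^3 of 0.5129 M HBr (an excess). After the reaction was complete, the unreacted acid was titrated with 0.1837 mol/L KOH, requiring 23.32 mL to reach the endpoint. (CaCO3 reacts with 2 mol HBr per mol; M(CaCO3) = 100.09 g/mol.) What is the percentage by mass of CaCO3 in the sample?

58.1%

Total n(HBr) added = 0.5129 x 0.05472 = 0.02807 mol.
n(KOH) used = 0.1837 x 0.02332 = 0.004284 mol, which equals the excess n(HBr).
So n(HBr) consumed by the sample = 0.02807 - 0.004284 = 0.02378 mol.
n(CaCO3) = 0.02378 / 2 = 0.01189 mol.
mass CaCO3 = 0.01189 x 100.09 = 1.190 g, so %CaCO3 = 1.190/2.0495 x 100 = 58.1%.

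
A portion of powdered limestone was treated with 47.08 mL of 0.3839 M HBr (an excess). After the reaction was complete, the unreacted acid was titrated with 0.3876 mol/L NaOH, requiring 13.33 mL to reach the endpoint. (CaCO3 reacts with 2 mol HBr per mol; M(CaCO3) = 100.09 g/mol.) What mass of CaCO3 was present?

Total n(HBr) added = 0.3839 x 0.04708 = 0.01807 mol.
n(NaOH) used = 0.3876 x 0.01333 = 0.005167 mol, which equals the excess n(HBr).
So n(HBr) consumed by the sample = 0.01807 - 0.005167 = 0.01291 mol.
n(CaCO3) = 0.01291 / 2 = 0.006454 mol.
mass = 0.006454 mol x 100.09 g/mol = 0.646 g.

0.646 g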